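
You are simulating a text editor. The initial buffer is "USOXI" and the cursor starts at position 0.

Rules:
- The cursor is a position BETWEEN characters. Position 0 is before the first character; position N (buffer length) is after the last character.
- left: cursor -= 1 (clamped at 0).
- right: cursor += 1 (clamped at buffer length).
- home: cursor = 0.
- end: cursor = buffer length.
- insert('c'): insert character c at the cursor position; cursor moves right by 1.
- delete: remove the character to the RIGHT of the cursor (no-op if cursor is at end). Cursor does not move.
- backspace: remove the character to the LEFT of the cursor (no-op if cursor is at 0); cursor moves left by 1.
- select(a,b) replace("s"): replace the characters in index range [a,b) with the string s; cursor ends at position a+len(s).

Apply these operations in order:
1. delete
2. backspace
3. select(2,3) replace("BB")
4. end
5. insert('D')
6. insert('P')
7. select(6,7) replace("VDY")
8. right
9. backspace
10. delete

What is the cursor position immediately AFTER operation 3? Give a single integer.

Answer: 4

Derivation:
After op 1 (delete): buf='SOXI' cursor=0
After op 2 (backspace): buf='SOXI' cursor=0
After op 3 (select(2,3) replace("BB")): buf='SOBBI' cursor=4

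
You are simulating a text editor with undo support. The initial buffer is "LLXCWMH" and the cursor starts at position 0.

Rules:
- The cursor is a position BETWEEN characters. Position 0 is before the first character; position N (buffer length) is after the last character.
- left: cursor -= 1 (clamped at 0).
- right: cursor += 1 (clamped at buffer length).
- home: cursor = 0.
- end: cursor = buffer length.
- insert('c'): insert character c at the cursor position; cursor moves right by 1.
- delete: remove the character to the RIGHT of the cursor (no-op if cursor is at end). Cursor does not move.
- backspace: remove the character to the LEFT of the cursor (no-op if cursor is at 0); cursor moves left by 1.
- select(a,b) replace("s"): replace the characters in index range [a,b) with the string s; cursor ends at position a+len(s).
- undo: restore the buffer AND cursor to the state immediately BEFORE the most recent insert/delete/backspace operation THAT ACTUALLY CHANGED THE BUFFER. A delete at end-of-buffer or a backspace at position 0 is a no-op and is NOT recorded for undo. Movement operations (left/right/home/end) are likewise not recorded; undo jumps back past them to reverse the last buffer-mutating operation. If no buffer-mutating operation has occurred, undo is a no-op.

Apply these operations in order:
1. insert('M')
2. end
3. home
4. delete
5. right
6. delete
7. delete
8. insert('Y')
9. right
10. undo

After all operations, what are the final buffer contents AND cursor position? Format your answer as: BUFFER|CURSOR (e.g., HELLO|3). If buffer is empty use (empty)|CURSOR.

Answer: LCWMH|1

Derivation:
After op 1 (insert('M')): buf='MLLXCWMH' cursor=1
After op 2 (end): buf='MLLXCWMH' cursor=8
After op 3 (home): buf='MLLXCWMH' cursor=0
After op 4 (delete): buf='LLXCWMH' cursor=0
After op 5 (right): buf='LLXCWMH' cursor=1
After op 6 (delete): buf='LXCWMH' cursor=1
After op 7 (delete): buf='LCWMH' cursor=1
After op 8 (insert('Y')): buf='LYCWMH' cursor=2
After op 9 (right): buf='LYCWMH' cursor=3
After op 10 (undo): buf='LCWMH' cursor=1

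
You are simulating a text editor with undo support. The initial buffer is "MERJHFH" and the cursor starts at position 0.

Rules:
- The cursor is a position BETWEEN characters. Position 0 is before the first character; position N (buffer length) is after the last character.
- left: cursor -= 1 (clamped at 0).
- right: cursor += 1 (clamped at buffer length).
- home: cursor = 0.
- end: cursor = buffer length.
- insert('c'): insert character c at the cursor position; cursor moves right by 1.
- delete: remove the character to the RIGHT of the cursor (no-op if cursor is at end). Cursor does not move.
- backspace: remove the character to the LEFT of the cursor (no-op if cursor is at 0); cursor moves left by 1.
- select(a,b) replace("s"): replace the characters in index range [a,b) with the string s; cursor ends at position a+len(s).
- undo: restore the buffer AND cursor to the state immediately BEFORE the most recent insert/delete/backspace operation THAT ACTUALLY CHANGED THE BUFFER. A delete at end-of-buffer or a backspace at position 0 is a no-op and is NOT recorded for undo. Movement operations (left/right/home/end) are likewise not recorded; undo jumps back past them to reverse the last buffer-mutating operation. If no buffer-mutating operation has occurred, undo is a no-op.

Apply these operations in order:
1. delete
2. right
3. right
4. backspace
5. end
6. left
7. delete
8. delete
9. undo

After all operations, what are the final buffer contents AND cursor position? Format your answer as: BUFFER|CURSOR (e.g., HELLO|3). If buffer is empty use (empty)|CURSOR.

Answer: EJHFH|4

Derivation:
After op 1 (delete): buf='ERJHFH' cursor=0
After op 2 (right): buf='ERJHFH' cursor=1
After op 3 (right): buf='ERJHFH' cursor=2
After op 4 (backspace): buf='EJHFH' cursor=1
After op 5 (end): buf='EJHFH' cursor=5
After op 6 (left): buf='EJHFH' cursor=4
After op 7 (delete): buf='EJHF' cursor=4
After op 8 (delete): buf='EJHF' cursor=4
After op 9 (undo): buf='EJHFH' cursor=4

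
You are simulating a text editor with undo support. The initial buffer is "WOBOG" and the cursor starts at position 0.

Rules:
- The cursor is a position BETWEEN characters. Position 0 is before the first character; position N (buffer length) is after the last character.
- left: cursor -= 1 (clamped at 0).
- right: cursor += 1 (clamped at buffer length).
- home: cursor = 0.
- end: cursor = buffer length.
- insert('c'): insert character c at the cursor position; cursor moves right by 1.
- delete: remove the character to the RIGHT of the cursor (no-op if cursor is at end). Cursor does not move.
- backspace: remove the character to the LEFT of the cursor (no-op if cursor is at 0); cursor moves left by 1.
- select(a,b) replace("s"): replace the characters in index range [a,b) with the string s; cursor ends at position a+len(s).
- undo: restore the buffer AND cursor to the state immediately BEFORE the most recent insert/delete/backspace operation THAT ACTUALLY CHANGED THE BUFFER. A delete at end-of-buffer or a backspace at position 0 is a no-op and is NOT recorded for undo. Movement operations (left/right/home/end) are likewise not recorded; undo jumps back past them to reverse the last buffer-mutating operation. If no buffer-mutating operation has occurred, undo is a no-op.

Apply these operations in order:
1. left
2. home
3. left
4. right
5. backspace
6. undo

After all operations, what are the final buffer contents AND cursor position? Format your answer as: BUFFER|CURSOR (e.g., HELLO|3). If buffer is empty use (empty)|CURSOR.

Answer: WOBOG|1

Derivation:
After op 1 (left): buf='WOBOG' cursor=0
After op 2 (home): buf='WOBOG' cursor=0
After op 3 (left): buf='WOBOG' cursor=0
After op 4 (right): buf='WOBOG' cursor=1
After op 5 (backspace): buf='OBOG' cursor=0
After op 6 (undo): buf='WOBOG' cursor=1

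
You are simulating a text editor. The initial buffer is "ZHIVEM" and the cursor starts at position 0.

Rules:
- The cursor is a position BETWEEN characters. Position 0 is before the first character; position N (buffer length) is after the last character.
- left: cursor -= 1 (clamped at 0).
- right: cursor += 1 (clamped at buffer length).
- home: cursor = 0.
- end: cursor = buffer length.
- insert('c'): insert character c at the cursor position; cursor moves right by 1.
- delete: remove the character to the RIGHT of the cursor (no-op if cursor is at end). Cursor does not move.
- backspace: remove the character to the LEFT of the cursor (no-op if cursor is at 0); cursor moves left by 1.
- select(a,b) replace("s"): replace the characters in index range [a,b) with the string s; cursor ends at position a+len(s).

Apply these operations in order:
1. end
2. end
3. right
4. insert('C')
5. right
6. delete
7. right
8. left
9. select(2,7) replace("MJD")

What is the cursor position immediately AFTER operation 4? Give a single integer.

After op 1 (end): buf='ZHIVEM' cursor=6
After op 2 (end): buf='ZHIVEM' cursor=6
After op 3 (right): buf='ZHIVEM' cursor=6
After op 4 (insert('C')): buf='ZHIVEMC' cursor=7

Answer: 7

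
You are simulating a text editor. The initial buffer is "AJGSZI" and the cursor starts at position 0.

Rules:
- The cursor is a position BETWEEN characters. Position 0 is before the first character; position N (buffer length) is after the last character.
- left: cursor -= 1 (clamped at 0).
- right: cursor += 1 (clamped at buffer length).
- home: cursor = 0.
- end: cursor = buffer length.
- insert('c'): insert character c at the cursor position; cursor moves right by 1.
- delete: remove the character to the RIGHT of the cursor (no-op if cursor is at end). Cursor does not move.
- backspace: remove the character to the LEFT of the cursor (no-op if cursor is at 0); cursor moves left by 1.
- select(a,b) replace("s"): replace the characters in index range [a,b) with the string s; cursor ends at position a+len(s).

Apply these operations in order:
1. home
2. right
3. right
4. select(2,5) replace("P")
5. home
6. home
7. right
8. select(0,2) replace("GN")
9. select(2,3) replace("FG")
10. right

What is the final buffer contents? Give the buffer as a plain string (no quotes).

After op 1 (home): buf='AJGSZI' cursor=0
After op 2 (right): buf='AJGSZI' cursor=1
After op 3 (right): buf='AJGSZI' cursor=2
After op 4 (select(2,5) replace("P")): buf='AJPI' cursor=3
After op 5 (home): buf='AJPI' cursor=0
After op 6 (home): buf='AJPI' cursor=0
After op 7 (right): buf='AJPI' cursor=1
After op 8 (select(0,2) replace("GN")): buf='GNPI' cursor=2
After op 9 (select(2,3) replace("FG")): buf='GNFGI' cursor=4
After op 10 (right): buf='GNFGI' cursor=5

Answer: GNFGI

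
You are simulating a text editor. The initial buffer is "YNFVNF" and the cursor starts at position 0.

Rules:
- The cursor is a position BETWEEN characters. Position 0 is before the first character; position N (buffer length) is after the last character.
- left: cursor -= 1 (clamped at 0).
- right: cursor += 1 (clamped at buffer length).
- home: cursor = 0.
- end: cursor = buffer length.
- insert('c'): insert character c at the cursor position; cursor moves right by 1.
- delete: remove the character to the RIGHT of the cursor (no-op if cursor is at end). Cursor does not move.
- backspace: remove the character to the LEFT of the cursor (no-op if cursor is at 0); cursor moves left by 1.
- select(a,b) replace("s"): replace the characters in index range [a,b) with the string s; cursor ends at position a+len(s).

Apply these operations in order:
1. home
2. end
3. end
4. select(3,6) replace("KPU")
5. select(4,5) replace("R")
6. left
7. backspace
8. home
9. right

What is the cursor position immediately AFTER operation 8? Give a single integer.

Answer: 0

Derivation:
After op 1 (home): buf='YNFVNF' cursor=0
After op 2 (end): buf='YNFVNF' cursor=6
After op 3 (end): buf='YNFVNF' cursor=6
After op 4 (select(3,6) replace("KPU")): buf='YNFKPU' cursor=6
After op 5 (select(4,5) replace("R")): buf='YNFKRU' cursor=5
After op 6 (left): buf='YNFKRU' cursor=4
After op 7 (backspace): buf='YNFRU' cursor=3
After op 8 (home): buf='YNFRU' cursor=0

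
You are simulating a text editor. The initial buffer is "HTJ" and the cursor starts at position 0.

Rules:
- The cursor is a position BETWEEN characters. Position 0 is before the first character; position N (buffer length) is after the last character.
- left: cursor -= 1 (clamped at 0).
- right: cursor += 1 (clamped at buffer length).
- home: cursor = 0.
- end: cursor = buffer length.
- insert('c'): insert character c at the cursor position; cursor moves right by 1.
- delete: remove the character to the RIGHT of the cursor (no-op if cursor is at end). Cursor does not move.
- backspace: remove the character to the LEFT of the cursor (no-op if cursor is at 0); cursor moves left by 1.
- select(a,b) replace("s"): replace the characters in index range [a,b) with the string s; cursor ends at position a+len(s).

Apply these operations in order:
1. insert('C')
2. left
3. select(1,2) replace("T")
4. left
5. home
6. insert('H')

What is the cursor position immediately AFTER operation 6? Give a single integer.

Answer: 1

Derivation:
After op 1 (insert('C')): buf='CHTJ' cursor=1
After op 2 (left): buf='CHTJ' cursor=0
After op 3 (select(1,2) replace("T")): buf='CTTJ' cursor=2
After op 4 (left): buf='CTTJ' cursor=1
After op 5 (home): buf='CTTJ' cursor=0
After op 6 (insert('H')): buf='HCTTJ' cursor=1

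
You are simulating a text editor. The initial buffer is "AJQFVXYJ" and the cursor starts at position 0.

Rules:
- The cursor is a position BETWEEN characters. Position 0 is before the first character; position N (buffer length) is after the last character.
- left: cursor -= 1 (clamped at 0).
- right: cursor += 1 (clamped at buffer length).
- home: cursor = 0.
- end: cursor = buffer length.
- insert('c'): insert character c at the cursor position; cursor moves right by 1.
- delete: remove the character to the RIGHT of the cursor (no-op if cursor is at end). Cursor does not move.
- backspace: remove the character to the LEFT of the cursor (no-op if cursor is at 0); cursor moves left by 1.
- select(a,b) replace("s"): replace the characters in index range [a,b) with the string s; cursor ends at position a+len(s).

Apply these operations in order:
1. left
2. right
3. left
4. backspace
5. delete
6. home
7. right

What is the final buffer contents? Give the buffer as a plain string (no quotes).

After op 1 (left): buf='AJQFVXYJ' cursor=0
After op 2 (right): buf='AJQFVXYJ' cursor=1
After op 3 (left): buf='AJQFVXYJ' cursor=0
After op 4 (backspace): buf='AJQFVXYJ' cursor=0
After op 5 (delete): buf='JQFVXYJ' cursor=0
After op 6 (home): buf='JQFVXYJ' cursor=0
After op 7 (right): buf='JQFVXYJ' cursor=1

Answer: JQFVXYJ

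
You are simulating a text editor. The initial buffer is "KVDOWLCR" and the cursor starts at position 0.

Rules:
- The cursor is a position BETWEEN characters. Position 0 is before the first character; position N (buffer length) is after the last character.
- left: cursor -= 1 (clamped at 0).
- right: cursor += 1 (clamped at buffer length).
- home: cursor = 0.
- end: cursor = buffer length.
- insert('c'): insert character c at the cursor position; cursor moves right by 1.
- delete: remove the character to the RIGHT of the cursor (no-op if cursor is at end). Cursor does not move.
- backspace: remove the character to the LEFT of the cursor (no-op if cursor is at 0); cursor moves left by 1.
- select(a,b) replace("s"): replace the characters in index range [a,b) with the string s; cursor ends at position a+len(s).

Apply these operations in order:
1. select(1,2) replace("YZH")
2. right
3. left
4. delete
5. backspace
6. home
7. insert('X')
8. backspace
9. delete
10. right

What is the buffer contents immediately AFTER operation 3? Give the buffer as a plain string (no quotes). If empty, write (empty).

After op 1 (select(1,2) replace("YZH")): buf='KYZHDOWLCR' cursor=4
After op 2 (right): buf='KYZHDOWLCR' cursor=5
After op 3 (left): buf='KYZHDOWLCR' cursor=4

Answer: KYZHDOWLCR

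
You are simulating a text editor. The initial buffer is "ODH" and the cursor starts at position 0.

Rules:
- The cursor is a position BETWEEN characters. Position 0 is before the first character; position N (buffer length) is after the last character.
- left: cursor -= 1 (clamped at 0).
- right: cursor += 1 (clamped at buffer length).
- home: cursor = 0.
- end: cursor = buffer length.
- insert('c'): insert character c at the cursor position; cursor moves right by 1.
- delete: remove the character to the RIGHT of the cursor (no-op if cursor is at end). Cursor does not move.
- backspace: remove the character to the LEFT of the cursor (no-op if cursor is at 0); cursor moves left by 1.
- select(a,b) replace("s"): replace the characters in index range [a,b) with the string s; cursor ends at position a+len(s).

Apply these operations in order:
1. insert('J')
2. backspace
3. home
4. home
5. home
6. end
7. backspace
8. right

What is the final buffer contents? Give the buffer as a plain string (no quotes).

After op 1 (insert('J')): buf='JODH' cursor=1
After op 2 (backspace): buf='ODH' cursor=0
After op 3 (home): buf='ODH' cursor=0
After op 4 (home): buf='ODH' cursor=0
After op 5 (home): buf='ODH' cursor=0
After op 6 (end): buf='ODH' cursor=3
After op 7 (backspace): buf='OD' cursor=2
After op 8 (right): buf='OD' cursor=2

Answer: OD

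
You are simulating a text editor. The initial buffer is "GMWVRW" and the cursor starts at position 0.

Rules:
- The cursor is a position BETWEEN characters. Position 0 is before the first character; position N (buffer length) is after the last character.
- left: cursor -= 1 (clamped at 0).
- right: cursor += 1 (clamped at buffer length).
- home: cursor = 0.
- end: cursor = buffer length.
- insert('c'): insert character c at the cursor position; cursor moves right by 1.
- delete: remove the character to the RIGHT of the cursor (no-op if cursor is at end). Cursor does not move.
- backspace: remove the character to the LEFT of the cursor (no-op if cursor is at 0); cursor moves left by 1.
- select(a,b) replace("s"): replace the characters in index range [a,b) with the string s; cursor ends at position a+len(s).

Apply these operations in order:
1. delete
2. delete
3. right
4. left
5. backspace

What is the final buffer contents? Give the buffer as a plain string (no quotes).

Answer: WVRW

Derivation:
After op 1 (delete): buf='MWVRW' cursor=0
After op 2 (delete): buf='WVRW' cursor=0
After op 3 (right): buf='WVRW' cursor=1
After op 4 (left): buf='WVRW' cursor=0
After op 5 (backspace): buf='WVRW' cursor=0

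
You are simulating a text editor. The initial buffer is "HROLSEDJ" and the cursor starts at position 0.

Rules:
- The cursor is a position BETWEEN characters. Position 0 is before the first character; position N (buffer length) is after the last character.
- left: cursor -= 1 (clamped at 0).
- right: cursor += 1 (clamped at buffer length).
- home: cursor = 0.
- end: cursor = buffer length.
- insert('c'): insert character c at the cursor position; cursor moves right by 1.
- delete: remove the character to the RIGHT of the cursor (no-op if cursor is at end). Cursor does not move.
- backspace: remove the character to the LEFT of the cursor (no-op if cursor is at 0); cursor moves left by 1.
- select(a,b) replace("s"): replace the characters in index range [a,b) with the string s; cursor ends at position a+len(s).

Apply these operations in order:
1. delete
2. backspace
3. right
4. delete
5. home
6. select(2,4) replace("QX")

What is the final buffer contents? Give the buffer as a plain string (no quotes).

After op 1 (delete): buf='ROLSEDJ' cursor=0
After op 2 (backspace): buf='ROLSEDJ' cursor=0
After op 3 (right): buf='ROLSEDJ' cursor=1
After op 4 (delete): buf='RLSEDJ' cursor=1
After op 5 (home): buf='RLSEDJ' cursor=0
After op 6 (select(2,4) replace("QX")): buf='RLQXDJ' cursor=4

Answer: RLQXDJ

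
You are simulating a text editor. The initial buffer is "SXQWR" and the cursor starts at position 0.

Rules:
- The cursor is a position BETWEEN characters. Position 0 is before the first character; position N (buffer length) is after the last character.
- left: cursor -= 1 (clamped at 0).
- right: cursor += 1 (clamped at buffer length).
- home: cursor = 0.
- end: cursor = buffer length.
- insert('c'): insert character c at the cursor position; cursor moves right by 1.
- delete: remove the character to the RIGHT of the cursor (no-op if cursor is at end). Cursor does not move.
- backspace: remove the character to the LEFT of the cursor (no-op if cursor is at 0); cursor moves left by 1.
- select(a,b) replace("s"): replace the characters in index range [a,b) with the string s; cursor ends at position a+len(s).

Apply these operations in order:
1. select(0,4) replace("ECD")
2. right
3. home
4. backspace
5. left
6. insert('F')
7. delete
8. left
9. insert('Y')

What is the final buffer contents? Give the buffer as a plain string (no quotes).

Answer: YFCDR

Derivation:
After op 1 (select(0,4) replace("ECD")): buf='ECDR' cursor=3
After op 2 (right): buf='ECDR' cursor=4
After op 3 (home): buf='ECDR' cursor=0
After op 4 (backspace): buf='ECDR' cursor=0
After op 5 (left): buf='ECDR' cursor=0
After op 6 (insert('F')): buf='FECDR' cursor=1
After op 7 (delete): buf='FCDR' cursor=1
After op 8 (left): buf='FCDR' cursor=0
After op 9 (insert('Y')): buf='YFCDR' cursor=1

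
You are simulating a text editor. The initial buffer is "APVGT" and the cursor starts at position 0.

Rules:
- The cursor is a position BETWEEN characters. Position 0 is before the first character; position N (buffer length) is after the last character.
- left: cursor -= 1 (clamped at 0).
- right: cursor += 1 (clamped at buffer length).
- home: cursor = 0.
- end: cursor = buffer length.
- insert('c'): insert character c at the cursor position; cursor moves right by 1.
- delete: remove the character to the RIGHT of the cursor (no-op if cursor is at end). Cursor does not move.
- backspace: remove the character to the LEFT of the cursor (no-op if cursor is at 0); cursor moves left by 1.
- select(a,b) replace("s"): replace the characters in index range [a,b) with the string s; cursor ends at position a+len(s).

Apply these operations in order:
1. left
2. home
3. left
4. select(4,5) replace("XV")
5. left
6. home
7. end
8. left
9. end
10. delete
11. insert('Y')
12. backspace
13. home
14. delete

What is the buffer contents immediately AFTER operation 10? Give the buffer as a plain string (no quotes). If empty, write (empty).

Answer: APVGXV

Derivation:
After op 1 (left): buf='APVGT' cursor=0
After op 2 (home): buf='APVGT' cursor=0
After op 3 (left): buf='APVGT' cursor=0
After op 4 (select(4,5) replace("XV")): buf='APVGXV' cursor=6
After op 5 (left): buf='APVGXV' cursor=5
After op 6 (home): buf='APVGXV' cursor=0
After op 7 (end): buf='APVGXV' cursor=6
After op 8 (left): buf='APVGXV' cursor=5
After op 9 (end): buf='APVGXV' cursor=6
After op 10 (delete): buf='APVGXV' cursor=6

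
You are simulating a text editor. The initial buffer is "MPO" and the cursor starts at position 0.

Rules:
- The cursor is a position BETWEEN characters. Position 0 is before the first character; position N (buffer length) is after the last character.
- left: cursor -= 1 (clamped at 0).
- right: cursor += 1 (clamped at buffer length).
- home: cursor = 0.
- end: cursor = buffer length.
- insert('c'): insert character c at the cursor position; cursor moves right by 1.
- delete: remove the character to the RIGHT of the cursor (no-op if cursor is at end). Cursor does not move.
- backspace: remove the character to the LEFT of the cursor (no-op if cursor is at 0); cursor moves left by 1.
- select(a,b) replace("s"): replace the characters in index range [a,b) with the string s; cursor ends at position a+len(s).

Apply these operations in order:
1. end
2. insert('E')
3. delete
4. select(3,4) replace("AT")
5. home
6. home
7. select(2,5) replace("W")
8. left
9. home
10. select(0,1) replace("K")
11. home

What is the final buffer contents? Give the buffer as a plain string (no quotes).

After op 1 (end): buf='MPO' cursor=3
After op 2 (insert('E')): buf='MPOE' cursor=4
After op 3 (delete): buf='MPOE' cursor=4
After op 4 (select(3,4) replace("AT")): buf='MPOAT' cursor=5
After op 5 (home): buf='MPOAT' cursor=0
After op 6 (home): buf='MPOAT' cursor=0
After op 7 (select(2,5) replace("W")): buf='MPW' cursor=3
After op 8 (left): buf='MPW' cursor=2
After op 9 (home): buf='MPW' cursor=0
After op 10 (select(0,1) replace("K")): buf='KPW' cursor=1
After op 11 (home): buf='KPW' cursor=0

Answer: KPW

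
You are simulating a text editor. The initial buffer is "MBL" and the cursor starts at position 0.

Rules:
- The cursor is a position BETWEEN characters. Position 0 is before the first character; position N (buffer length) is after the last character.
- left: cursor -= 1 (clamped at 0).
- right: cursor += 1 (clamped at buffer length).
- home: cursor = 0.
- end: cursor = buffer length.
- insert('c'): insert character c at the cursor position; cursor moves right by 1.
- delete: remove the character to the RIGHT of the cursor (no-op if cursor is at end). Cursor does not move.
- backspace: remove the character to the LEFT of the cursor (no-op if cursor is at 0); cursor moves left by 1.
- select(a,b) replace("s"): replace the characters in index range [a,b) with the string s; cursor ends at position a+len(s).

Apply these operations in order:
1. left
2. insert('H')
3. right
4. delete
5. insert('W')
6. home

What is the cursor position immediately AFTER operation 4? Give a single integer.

After op 1 (left): buf='MBL' cursor=0
After op 2 (insert('H')): buf='HMBL' cursor=1
After op 3 (right): buf='HMBL' cursor=2
After op 4 (delete): buf='HML' cursor=2

Answer: 2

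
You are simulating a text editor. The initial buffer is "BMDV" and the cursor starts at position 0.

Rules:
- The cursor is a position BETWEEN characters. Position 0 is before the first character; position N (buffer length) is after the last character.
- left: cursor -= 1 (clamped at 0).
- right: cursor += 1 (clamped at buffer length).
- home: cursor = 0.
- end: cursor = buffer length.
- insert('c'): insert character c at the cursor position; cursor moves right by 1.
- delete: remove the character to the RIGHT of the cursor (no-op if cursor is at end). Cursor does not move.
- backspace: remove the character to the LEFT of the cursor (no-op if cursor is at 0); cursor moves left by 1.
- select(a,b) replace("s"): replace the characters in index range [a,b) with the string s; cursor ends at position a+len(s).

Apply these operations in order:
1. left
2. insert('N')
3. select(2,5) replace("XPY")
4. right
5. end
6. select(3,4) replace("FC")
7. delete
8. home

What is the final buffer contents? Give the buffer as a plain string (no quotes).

Answer: NBXFC

Derivation:
After op 1 (left): buf='BMDV' cursor=0
After op 2 (insert('N')): buf='NBMDV' cursor=1
After op 3 (select(2,5) replace("XPY")): buf='NBXPY' cursor=5
After op 4 (right): buf='NBXPY' cursor=5
After op 5 (end): buf='NBXPY' cursor=5
After op 6 (select(3,4) replace("FC")): buf='NBXFCY' cursor=5
After op 7 (delete): buf='NBXFC' cursor=5
After op 8 (home): buf='NBXFC' cursor=0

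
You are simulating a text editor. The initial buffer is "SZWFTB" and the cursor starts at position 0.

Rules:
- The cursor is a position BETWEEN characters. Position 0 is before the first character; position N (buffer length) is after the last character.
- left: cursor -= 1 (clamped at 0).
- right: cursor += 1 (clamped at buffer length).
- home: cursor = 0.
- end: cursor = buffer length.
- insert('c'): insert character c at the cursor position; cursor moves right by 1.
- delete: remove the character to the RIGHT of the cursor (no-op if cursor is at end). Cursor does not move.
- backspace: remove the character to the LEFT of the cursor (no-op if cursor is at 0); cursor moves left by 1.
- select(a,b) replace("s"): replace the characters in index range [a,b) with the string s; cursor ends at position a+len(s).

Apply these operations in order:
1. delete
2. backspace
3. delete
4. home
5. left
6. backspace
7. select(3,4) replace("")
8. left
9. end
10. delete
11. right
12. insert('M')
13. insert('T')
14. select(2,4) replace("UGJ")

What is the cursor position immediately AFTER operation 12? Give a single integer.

Answer: 4

Derivation:
After op 1 (delete): buf='ZWFTB' cursor=0
After op 2 (backspace): buf='ZWFTB' cursor=0
After op 3 (delete): buf='WFTB' cursor=0
After op 4 (home): buf='WFTB' cursor=0
After op 5 (left): buf='WFTB' cursor=0
After op 6 (backspace): buf='WFTB' cursor=0
After op 7 (select(3,4) replace("")): buf='WFT' cursor=3
After op 8 (left): buf='WFT' cursor=2
After op 9 (end): buf='WFT' cursor=3
After op 10 (delete): buf='WFT' cursor=3
After op 11 (right): buf='WFT' cursor=3
After op 12 (insert('M')): buf='WFTM' cursor=4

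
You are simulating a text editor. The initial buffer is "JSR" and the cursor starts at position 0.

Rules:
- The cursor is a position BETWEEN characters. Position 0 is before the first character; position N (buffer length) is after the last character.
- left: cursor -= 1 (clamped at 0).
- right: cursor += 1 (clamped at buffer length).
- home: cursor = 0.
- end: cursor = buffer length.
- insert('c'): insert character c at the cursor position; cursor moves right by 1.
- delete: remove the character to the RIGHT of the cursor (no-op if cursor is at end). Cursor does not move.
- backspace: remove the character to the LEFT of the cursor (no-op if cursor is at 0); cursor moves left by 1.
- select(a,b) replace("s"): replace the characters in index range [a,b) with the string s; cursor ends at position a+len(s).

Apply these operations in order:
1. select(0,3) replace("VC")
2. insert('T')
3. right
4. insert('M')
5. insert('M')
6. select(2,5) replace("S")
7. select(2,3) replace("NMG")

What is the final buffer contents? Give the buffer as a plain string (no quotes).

Answer: VCNMG

Derivation:
After op 1 (select(0,3) replace("VC")): buf='VC' cursor=2
After op 2 (insert('T')): buf='VCT' cursor=3
After op 3 (right): buf='VCT' cursor=3
After op 4 (insert('M')): buf='VCTM' cursor=4
After op 5 (insert('M')): buf='VCTMM' cursor=5
After op 6 (select(2,5) replace("S")): buf='VCS' cursor=3
After op 7 (select(2,3) replace("NMG")): buf='VCNMG' cursor=5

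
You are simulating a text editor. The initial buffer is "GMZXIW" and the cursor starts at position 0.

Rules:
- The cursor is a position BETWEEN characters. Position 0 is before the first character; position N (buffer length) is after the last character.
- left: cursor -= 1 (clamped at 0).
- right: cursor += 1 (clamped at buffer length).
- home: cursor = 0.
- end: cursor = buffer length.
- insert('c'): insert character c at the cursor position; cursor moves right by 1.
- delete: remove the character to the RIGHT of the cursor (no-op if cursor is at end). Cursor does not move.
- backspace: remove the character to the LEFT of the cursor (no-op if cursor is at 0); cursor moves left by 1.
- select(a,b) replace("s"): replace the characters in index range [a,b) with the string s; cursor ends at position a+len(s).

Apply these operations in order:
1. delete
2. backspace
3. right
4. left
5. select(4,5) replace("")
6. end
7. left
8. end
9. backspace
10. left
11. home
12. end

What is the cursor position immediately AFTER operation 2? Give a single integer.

Answer: 0

Derivation:
After op 1 (delete): buf='MZXIW' cursor=0
After op 2 (backspace): buf='MZXIW' cursor=0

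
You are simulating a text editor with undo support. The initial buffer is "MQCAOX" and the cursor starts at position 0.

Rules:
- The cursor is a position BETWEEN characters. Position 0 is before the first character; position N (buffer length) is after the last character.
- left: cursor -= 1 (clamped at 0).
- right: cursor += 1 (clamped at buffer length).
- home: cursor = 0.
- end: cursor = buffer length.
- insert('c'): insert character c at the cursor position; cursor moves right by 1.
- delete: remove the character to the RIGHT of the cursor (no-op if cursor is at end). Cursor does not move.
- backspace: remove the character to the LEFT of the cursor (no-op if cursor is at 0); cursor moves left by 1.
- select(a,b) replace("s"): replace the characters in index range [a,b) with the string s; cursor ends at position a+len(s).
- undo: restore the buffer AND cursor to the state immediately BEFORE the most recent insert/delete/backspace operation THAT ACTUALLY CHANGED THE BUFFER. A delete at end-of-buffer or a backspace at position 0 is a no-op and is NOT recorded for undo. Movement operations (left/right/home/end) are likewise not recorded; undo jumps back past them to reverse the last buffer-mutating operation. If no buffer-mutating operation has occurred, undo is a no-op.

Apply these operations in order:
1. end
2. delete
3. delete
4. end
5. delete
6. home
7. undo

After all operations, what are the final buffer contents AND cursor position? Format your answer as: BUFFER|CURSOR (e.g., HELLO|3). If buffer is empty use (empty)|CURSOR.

After op 1 (end): buf='MQCAOX' cursor=6
After op 2 (delete): buf='MQCAOX' cursor=6
After op 3 (delete): buf='MQCAOX' cursor=6
After op 4 (end): buf='MQCAOX' cursor=6
After op 5 (delete): buf='MQCAOX' cursor=6
After op 6 (home): buf='MQCAOX' cursor=0
After op 7 (undo): buf='MQCAOX' cursor=0

Answer: MQCAOX|0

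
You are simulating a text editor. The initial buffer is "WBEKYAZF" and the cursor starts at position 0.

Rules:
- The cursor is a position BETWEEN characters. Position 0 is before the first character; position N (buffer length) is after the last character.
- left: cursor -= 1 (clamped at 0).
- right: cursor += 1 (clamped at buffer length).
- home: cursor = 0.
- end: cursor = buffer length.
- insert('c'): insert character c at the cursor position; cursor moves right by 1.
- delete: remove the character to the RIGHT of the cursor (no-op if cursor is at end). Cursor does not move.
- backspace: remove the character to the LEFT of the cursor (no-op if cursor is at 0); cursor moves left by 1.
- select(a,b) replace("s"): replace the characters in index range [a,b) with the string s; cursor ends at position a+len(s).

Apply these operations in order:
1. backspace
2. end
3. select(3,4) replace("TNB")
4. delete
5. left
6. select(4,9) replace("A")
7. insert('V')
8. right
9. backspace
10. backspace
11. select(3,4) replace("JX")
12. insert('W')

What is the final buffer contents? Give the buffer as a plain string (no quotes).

After op 1 (backspace): buf='WBEKYAZF' cursor=0
After op 2 (end): buf='WBEKYAZF' cursor=8
After op 3 (select(3,4) replace("TNB")): buf='WBETNBYAZF' cursor=6
After op 4 (delete): buf='WBETNBAZF' cursor=6
After op 5 (left): buf='WBETNBAZF' cursor=5
After op 6 (select(4,9) replace("A")): buf='WBETA' cursor=5
After op 7 (insert('V')): buf='WBETAV' cursor=6
After op 8 (right): buf='WBETAV' cursor=6
After op 9 (backspace): buf='WBETA' cursor=5
After op 10 (backspace): buf='WBET' cursor=4
After op 11 (select(3,4) replace("JX")): buf='WBEJX' cursor=5
After op 12 (insert('W')): buf='WBEJXW' cursor=6

Answer: WBEJXW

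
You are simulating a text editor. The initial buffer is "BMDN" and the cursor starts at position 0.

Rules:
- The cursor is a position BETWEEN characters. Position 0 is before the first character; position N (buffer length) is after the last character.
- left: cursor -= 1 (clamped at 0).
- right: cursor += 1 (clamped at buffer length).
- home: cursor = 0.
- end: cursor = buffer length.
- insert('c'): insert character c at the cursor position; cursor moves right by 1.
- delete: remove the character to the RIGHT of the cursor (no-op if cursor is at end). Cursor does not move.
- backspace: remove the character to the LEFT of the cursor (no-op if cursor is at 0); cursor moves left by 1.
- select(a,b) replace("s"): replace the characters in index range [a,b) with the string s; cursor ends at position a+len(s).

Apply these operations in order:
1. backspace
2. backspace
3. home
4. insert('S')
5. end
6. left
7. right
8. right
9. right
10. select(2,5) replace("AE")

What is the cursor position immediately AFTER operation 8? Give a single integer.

Answer: 5

Derivation:
After op 1 (backspace): buf='BMDN' cursor=0
After op 2 (backspace): buf='BMDN' cursor=0
After op 3 (home): buf='BMDN' cursor=0
After op 4 (insert('S')): buf='SBMDN' cursor=1
After op 5 (end): buf='SBMDN' cursor=5
After op 6 (left): buf='SBMDN' cursor=4
After op 7 (right): buf='SBMDN' cursor=5
After op 8 (right): buf='SBMDN' cursor=5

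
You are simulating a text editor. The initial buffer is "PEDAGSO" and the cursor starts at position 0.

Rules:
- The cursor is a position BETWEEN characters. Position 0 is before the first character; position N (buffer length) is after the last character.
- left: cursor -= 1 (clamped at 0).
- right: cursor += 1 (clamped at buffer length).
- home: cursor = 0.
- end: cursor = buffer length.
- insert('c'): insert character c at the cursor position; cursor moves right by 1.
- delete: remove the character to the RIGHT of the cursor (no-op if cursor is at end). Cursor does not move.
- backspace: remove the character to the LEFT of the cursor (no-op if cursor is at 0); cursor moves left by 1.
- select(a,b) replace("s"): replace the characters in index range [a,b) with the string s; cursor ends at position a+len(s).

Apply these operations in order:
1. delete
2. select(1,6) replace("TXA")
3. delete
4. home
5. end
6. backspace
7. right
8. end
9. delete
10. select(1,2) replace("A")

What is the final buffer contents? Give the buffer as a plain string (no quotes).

Answer: EAX

Derivation:
After op 1 (delete): buf='EDAGSO' cursor=0
After op 2 (select(1,6) replace("TXA")): buf='ETXA' cursor=4
After op 3 (delete): buf='ETXA' cursor=4
After op 4 (home): buf='ETXA' cursor=0
After op 5 (end): buf='ETXA' cursor=4
After op 6 (backspace): buf='ETX' cursor=3
After op 7 (right): buf='ETX' cursor=3
After op 8 (end): buf='ETX' cursor=3
After op 9 (delete): buf='ETX' cursor=3
After op 10 (select(1,2) replace("A")): buf='EAX' cursor=2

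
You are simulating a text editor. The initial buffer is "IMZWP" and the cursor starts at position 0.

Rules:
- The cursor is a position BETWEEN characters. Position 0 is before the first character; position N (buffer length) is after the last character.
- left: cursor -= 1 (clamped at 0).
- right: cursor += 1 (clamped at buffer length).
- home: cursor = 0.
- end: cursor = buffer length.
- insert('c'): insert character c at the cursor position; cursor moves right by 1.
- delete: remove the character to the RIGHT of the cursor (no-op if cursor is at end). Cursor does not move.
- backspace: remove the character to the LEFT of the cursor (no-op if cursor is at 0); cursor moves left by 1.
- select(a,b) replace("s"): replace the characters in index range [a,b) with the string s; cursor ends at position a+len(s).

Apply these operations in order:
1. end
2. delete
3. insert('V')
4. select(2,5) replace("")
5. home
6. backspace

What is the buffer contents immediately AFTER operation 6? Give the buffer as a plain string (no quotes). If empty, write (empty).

After op 1 (end): buf='IMZWP' cursor=5
After op 2 (delete): buf='IMZWP' cursor=5
After op 3 (insert('V')): buf='IMZWPV' cursor=6
After op 4 (select(2,5) replace("")): buf='IMV' cursor=2
After op 5 (home): buf='IMV' cursor=0
After op 6 (backspace): buf='IMV' cursor=0

Answer: IMV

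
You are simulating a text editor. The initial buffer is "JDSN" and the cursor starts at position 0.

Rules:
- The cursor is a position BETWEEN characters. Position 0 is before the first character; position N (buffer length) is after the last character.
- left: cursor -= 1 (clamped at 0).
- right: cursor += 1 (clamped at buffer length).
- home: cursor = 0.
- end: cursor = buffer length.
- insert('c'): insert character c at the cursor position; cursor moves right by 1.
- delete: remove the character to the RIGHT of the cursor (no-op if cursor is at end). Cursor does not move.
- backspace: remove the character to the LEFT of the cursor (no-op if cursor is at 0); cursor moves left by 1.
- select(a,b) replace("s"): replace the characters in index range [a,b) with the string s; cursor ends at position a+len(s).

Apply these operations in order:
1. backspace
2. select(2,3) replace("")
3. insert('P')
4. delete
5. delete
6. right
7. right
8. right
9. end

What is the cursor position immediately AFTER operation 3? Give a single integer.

Answer: 3

Derivation:
After op 1 (backspace): buf='JDSN' cursor=0
After op 2 (select(2,3) replace("")): buf='JDN' cursor=2
After op 3 (insert('P')): buf='JDPN' cursor=3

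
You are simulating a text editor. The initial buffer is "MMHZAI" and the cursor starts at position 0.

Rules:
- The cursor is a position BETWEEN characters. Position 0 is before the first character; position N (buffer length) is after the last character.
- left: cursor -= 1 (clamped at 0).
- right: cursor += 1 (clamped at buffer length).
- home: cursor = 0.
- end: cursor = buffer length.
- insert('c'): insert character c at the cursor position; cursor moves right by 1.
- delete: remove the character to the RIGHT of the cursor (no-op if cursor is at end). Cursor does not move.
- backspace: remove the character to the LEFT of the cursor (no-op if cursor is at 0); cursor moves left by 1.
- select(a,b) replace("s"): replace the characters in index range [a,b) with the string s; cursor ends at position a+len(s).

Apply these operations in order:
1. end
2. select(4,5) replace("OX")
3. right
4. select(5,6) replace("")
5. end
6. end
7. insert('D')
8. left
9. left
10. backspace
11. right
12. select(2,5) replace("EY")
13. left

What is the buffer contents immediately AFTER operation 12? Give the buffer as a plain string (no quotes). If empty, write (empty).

After op 1 (end): buf='MMHZAI' cursor=6
After op 2 (select(4,5) replace("OX")): buf='MMHZOXI' cursor=6
After op 3 (right): buf='MMHZOXI' cursor=7
After op 4 (select(5,6) replace("")): buf='MMHZOI' cursor=5
After op 5 (end): buf='MMHZOI' cursor=6
After op 6 (end): buf='MMHZOI' cursor=6
After op 7 (insert('D')): buf='MMHZOID' cursor=7
After op 8 (left): buf='MMHZOID' cursor=6
After op 9 (left): buf='MMHZOID' cursor=5
After op 10 (backspace): buf='MMHZID' cursor=4
After op 11 (right): buf='MMHZID' cursor=5
After op 12 (select(2,5) replace("EY")): buf='MMEYD' cursor=4

Answer: MMEYD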